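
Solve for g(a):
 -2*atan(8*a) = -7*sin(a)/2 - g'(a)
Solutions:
 g(a) = C1 + 2*a*atan(8*a) - log(64*a^2 + 1)/8 + 7*cos(a)/2


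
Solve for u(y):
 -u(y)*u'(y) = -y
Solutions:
 u(y) = -sqrt(C1 + y^2)
 u(y) = sqrt(C1 + y^2)


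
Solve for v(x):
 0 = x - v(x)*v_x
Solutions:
 v(x) = -sqrt(C1 + x^2)
 v(x) = sqrt(C1 + x^2)


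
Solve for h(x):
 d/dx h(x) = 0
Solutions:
 h(x) = C1


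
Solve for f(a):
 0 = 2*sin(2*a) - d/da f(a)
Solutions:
 f(a) = C1 - cos(2*a)


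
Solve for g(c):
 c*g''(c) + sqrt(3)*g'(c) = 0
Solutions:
 g(c) = C1 + C2*c^(1 - sqrt(3))


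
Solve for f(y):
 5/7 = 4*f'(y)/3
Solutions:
 f(y) = C1 + 15*y/28


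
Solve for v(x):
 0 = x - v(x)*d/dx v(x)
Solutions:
 v(x) = -sqrt(C1 + x^2)
 v(x) = sqrt(C1 + x^2)


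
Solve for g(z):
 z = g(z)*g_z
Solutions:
 g(z) = -sqrt(C1 + z^2)
 g(z) = sqrt(C1 + z^2)


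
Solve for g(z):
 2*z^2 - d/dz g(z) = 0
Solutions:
 g(z) = C1 + 2*z^3/3


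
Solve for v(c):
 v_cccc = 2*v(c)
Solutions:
 v(c) = C1*exp(-2^(1/4)*c) + C2*exp(2^(1/4)*c) + C3*sin(2^(1/4)*c) + C4*cos(2^(1/4)*c)


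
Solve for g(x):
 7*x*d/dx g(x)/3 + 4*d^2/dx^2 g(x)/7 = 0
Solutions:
 g(x) = C1 + C2*erf(7*sqrt(6)*x/12)


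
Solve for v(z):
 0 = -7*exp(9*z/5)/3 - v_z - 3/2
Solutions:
 v(z) = C1 - 3*z/2 - 35*exp(9*z/5)/27


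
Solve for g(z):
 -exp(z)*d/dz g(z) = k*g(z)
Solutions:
 g(z) = C1*exp(k*exp(-z))


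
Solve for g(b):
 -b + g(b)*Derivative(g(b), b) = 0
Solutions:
 g(b) = -sqrt(C1 + b^2)
 g(b) = sqrt(C1 + b^2)


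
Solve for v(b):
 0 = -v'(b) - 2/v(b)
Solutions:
 v(b) = -sqrt(C1 - 4*b)
 v(b) = sqrt(C1 - 4*b)


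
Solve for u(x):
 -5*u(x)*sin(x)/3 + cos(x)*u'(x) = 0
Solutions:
 u(x) = C1/cos(x)^(5/3)


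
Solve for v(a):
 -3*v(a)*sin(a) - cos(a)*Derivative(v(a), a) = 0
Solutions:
 v(a) = C1*cos(a)^3


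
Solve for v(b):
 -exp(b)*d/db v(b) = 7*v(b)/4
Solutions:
 v(b) = C1*exp(7*exp(-b)/4)


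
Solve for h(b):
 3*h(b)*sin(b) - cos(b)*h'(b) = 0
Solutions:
 h(b) = C1/cos(b)^3


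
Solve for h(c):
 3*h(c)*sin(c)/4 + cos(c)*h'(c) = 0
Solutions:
 h(c) = C1*cos(c)^(3/4)


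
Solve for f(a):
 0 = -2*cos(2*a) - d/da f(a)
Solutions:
 f(a) = C1 - sin(2*a)


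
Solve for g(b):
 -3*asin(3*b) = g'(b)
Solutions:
 g(b) = C1 - 3*b*asin(3*b) - sqrt(1 - 9*b^2)


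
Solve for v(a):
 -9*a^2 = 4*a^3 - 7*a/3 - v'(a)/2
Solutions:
 v(a) = C1 + 2*a^4 + 6*a^3 - 7*a^2/3


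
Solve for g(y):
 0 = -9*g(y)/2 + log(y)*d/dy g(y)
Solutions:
 g(y) = C1*exp(9*li(y)/2)


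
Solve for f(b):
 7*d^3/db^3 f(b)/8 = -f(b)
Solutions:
 f(b) = C3*exp(-2*7^(2/3)*b/7) + (C1*sin(sqrt(3)*7^(2/3)*b/7) + C2*cos(sqrt(3)*7^(2/3)*b/7))*exp(7^(2/3)*b/7)


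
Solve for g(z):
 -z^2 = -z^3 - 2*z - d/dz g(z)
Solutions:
 g(z) = C1 - z^4/4 + z^3/3 - z^2


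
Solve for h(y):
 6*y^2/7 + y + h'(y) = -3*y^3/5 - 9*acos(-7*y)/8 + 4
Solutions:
 h(y) = C1 - 3*y^4/20 - 2*y^3/7 - y^2/2 - 9*y*acos(-7*y)/8 + 4*y - 9*sqrt(1 - 49*y^2)/56


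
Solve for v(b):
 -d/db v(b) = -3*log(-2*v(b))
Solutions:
 -Integral(1/(log(-_y) + log(2)), (_y, v(b)))/3 = C1 - b


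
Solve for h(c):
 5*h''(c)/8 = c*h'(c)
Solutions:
 h(c) = C1 + C2*erfi(2*sqrt(5)*c/5)


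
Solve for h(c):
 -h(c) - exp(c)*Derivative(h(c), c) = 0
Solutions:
 h(c) = C1*exp(exp(-c))


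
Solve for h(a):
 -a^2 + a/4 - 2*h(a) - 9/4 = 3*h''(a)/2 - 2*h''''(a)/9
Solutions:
 h(a) = C1*exp(-sqrt(6)*a*sqrt(9 + sqrt(145))/4) + C2*exp(sqrt(6)*a*sqrt(9 + sqrt(145))/4) + C3*sin(sqrt(6)*a*sqrt(-9 + sqrt(145))/4) + C4*cos(sqrt(6)*a*sqrt(-9 + sqrt(145))/4) - a^2/2 + a/8 - 3/8


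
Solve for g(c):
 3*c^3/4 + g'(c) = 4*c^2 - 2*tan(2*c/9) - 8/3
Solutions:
 g(c) = C1 - 3*c^4/16 + 4*c^3/3 - 8*c/3 + 9*log(cos(2*c/9))


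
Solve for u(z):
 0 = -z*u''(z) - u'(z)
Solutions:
 u(z) = C1 + C2*log(z)


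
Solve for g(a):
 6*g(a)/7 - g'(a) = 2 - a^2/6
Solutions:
 g(a) = C1*exp(6*a/7) - 7*a^2/36 - 49*a/108 + 1169/648


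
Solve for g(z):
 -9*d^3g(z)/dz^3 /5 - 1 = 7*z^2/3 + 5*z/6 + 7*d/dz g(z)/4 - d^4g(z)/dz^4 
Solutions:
 g(z) = C1 + C2*exp(z*(-(5*sqrt(45745) + 1091)^(1/3) - 36/(5*sqrt(45745) + 1091)^(1/3) + 12)/20)*sin(sqrt(3)*z*(-(5*sqrt(45745) + 1091)^(1/3) + 36/(5*sqrt(45745) + 1091)^(1/3))/20) + C3*exp(z*(-(5*sqrt(45745) + 1091)^(1/3) - 36/(5*sqrt(45745) + 1091)^(1/3) + 12)/20)*cos(sqrt(3)*z*(-(5*sqrt(45745) + 1091)^(1/3) + 36/(5*sqrt(45745) + 1091)^(1/3))/20) + C4*exp(z*(36/(5*sqrt(45745) + 1091)^(1/3) + 6 + (5*sqrt(45745) + 1091)^(1/3))/10) - 4*z^3/9 - 5*z^2/21 + 76*z/35


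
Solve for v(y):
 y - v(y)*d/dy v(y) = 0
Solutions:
 v(y) = -sqrt(C1 + y^2)
 v(y) = sqrt(C1 + y^2)


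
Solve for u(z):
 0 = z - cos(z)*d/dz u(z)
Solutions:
 u(z) = C1 + Integral(z/cos(z), z)


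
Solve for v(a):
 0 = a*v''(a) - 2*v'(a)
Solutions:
 v(a) = C1 + C2*a^3


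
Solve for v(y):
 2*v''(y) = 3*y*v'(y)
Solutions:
 v(y) = C1 + C2*erfi(sqrt(3)*y/2)


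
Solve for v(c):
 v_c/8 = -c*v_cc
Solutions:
 v(c) = C1 + C2*c^(7/8)


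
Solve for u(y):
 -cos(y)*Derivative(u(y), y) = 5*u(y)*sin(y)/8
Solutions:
 u(y) = C1*cos(y)^(5/8)


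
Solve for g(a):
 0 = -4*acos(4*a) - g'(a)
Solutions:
 g(a) = C1 - 4*a*acos(4*a) + sqrt(1 - 16*a^2)


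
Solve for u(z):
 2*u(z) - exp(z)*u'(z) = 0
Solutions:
 u(z) = C1*exp(-2*exp(-z))


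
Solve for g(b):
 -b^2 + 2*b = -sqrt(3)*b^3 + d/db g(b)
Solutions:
 g(b) = C1 + sqrt(3)*b^4/4 - b^3/3 + b^2


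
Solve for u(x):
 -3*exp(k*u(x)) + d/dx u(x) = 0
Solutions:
 u(x) = Piecewise((log(-1/(C1*k + 3*k*x))/k, Ne(k, 0)), (nan, True))
 u(x) = Piecewise((C1 + 3*x, Eq(k, 0)), (nan, True))


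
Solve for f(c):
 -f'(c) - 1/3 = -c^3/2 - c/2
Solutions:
 f(c) = C1 + c^4/8 + c^2/4 - c/3


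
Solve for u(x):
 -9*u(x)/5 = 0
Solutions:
 u(x) = 0


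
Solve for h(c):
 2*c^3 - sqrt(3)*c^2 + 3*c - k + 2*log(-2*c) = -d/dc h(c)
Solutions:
 h(c) = C1 - c^4/2 + sqrt(3)*c^3/3 - 3*c^2/2 + c*(k - 2*log(2) + 2) - 2*c*log(-c)


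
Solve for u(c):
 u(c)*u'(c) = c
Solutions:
 u(c) = -sqrt(C1 + c^2)
 u(c) = sqrt(C1 + c^2)


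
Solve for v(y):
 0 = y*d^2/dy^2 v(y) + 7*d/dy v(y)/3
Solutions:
 v(y) = C1 + C2/y^(4/3)


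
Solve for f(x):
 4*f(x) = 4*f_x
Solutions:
 f(x) = C1*exp(x)


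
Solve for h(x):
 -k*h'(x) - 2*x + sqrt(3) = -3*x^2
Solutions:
 h(x) = C1 + x^3/k - x^2/k + sqrt(3)*x/k


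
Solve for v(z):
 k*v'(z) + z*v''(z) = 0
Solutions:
 v(z) = C1 + z^(1 - re(k))*(C2*sin(log(z)*Abs(im(k))) + C3*cos(log(z)*im(k)))


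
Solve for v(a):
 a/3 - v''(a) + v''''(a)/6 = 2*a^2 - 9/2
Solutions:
 v(a) = C1 + C2*a + C3*exp(-sqrt(6)*a) + C4*exp(sqrt(6)*a) - a^4/6 + a^3/18 + 23*a^2/12


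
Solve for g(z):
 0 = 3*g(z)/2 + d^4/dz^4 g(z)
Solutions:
 g(z) = (C1*sin(6^(1/4)*z/2) + C2*cos(6^(1/4)*z/2))*exp(-6^(1/4)*z/2) + (C3*sin(6^(1/4)*z/2) + C4*cos(6^(1/4)*z/2))*exp(6^(1/4)*z/2)


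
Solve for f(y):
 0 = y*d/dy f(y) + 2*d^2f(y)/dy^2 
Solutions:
 f(y) = C1 + C2*erf(y/2)


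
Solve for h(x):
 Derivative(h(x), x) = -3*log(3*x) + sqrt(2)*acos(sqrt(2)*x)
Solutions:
 h(x) = C1 - 3*x*log(x) - 3*x*log(3) + 3*x + sqrt(2)*(x*acos(sqrt(2)*x) - sqrt(2)*sqrt(1 - 2*x^2)/2)


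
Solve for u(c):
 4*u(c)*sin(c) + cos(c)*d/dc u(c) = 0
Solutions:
 u(c) = C1*cos(c)^4


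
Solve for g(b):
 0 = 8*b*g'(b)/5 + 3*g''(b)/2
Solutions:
 g(b) = C1 + C2*erf(2*sqrt(30)*b/15)


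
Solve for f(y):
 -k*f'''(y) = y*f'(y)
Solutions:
 f(y) = C1 + Integral(C2*airyai(y*(-1/k)^(1/3)) + C3*airybi(y*(-1/k)^(1/3)), y)


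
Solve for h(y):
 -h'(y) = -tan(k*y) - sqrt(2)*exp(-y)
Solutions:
 h(y) = C1 - Piecewise((sqrt(2)*exp(-y) - log(tan(k*y)^2 + 1)/(2*k), Ne(k, 0)), (sqrt(2)*exp(-y), True))


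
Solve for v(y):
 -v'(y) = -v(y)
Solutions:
 v(y) = C1*exp(y)


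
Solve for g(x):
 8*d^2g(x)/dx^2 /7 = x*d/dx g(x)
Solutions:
 g(x) = C1 + C2*erfi(sqrt(7)*x/4)


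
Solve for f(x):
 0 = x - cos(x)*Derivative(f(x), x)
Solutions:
 f(x) = C1 + Integral(x/cos(x), x)


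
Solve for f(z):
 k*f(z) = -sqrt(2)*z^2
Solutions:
 f(z) = -sqrt(2)*z^2/k


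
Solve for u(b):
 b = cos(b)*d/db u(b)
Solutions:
 u(b) = C1 + Integral(b/cos(b), b)


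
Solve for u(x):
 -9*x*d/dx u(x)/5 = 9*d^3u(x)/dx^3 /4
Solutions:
 u(x) = C1 + Integral(C2*airyai(-10^(2/3)*x/5) + C3*airybi(-10^(2/3)*x/5), x)


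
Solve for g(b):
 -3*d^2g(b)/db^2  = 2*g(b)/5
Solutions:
 g(b) = C1*sin(sqrt(30)*b/15) + C2*cos(sqrt(30)*b/15)


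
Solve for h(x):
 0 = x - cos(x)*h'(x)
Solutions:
 h(x) = C1 + Integral(x/cos(x), x)


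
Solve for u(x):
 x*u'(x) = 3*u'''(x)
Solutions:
 u(x) = C1 + Integral(C2*airyai(3^(2/3)*x/3) + C3*airybi(3^(2/3)*x/3), x)


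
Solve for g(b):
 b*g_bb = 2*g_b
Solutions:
 g(b) = C1 + C2*b^3


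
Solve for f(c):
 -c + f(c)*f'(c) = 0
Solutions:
 f(c) = -sqrt(C1 + c^2)
 f(c) = sqrt(C1 + c^2)


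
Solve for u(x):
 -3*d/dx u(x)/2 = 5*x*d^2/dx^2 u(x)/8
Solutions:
 u(x) = C1 + C2/x^(7/5)


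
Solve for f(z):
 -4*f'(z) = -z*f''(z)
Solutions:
 f(z) = C1 + C2*z^5


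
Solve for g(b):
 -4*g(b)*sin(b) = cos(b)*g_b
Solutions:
 g(b) = C1*cos(b)^4


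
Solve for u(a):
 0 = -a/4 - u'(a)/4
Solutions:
 u(a) = C1 - a^2/2


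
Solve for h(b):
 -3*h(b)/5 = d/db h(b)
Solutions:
 h(b) = C1*exp(-3*b/5)


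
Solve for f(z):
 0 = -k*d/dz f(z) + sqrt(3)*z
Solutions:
 f(z) = C1 + sqrt(3)*z^2/(2*k)


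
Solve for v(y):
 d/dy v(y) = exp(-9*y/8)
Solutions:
 v(y) = C1 - 8*exp(-9*y/8)/9


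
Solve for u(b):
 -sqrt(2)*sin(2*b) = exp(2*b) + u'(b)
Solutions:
 u(b) = C1 - exp(2*b)/2 + sqrt(2)*cos(2*b)/2


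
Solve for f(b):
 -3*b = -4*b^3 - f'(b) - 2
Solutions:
 f(b) = C1 - b^4 + 3*b^2/2 - 2*b


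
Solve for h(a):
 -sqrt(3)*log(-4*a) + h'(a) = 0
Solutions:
 h(a) = C1 + sqrt(3)*a*log(-a) + sqrt(3)*a*(-1 + 2*log(2))


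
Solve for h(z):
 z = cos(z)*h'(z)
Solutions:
 h(z) = C1 + Integral(z/cos(z), z)


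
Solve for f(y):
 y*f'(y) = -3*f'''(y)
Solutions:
 f(y) = C1 + Integral(C2*airyai(-3^(2/3)*y/3) + C3*airybi(-3^(2/3)*y/3), y)


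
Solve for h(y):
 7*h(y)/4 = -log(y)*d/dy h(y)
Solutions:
 h(y) = C1*exp(-7*li(y)/4)


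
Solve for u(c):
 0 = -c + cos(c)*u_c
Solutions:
 u(c) = C1 + Integral(c/cos(c), c)


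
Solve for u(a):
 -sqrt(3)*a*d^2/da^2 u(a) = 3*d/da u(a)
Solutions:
 u(a) = C1 + C2*a^(1 - sqrt(3))


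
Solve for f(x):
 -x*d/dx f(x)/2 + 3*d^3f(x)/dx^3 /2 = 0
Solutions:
 f(x) = C1 + Integral(C2*airyai(3^(2/3)*x/3) + C3*airybi(3^(2/3)*x/3), x)


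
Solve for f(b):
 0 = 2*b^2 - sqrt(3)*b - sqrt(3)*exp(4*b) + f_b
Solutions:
 f(b) = C1 - 2*b^3/3 + sqrt(3)*b^2/2 + sqrt(3)*exp(4*b)/4


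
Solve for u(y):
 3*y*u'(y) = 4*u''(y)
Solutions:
 u(y) = C1 + C2*erfi(sqrt(6)*y/4)


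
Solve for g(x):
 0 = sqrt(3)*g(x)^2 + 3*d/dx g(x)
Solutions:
 g(x) = 3/(C1 + sqrt(3)*x)


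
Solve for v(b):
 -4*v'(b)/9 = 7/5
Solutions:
 v(b) = C1 - 63*b/20


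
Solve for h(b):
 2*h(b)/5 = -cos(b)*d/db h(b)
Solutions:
 h(b) = C1*(sin(b) - 1)^(1/5)/(sin(b) + 1)^(1/5)


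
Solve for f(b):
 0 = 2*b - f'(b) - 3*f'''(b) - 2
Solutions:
 f(b) = C1 + C2*sin(sqrt(3)*b/3) + C3*cos(sqrt(3)*b/3) + b^2 - 2*b


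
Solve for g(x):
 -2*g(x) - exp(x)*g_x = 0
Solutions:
 g(x) = C1*exp(2*exp(-x))


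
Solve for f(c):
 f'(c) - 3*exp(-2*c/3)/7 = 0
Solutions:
 f(c) = C1 - 9*exp(-2*c/3)/14


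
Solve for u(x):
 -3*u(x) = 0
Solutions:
 u(x) = 0


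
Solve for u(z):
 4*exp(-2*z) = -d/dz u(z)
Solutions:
 u(z) = C1 + 2*exp(-2*z)


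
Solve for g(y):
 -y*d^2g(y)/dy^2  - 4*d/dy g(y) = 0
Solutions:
 g(y) = C1 + C2/y^3


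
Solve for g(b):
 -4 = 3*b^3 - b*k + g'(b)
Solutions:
 g(b) = C1 - 3*b^4/4 + b^2*k/2 - 4*b


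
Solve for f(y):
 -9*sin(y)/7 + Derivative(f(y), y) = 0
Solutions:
 f(y) = C1 - 9*cos(y)/7


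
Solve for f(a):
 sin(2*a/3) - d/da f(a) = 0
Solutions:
 f(a) = C1 - 3*cos(2*a/3)/2


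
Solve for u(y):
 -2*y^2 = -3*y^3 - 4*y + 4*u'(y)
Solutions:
 u(y) = C1 + 3*y^4/16 - y^3/6 + y^2/2


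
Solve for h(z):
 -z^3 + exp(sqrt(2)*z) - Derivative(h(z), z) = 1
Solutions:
 h(z) = C1 - z^4/4 - z + sqrt(2)*exp(sqrt(2)*z)/2


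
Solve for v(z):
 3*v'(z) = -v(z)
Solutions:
 v(z) = C1*exp(-z/3)


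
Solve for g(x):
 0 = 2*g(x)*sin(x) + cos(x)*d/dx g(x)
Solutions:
 g(x) = C1*cos(x)^2


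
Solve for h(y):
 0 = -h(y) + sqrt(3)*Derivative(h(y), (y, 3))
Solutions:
 h(y) = C3*exp(3^(5/6)*y/3) + (C1*sin(3^(1/3)*y/2) + C2*cos(3^(1/3)*y/2))*exp(-3^(5/6)*y/6)


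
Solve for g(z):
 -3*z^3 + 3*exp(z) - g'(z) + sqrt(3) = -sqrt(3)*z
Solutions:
 g(z) = C1 - 3*z^4/4 + sqrt(3)*z^2/2 + sqrt(3)*z + 3*exp(z)


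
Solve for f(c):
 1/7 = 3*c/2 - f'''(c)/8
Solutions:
 f(c) = C1 + C2*c + C3*c^2 + c^4/2 - 4*c^3/21


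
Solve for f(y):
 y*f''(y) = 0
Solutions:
 f(y) = C1 + C2*y


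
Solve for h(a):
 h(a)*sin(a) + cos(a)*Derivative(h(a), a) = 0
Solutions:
 h(a) = C1*cos(a)


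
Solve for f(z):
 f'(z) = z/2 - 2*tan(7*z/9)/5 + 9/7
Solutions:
 f(z) = C1 + z^2/4 + 9*z/7 + 18*log(cos(7*z/9))/35


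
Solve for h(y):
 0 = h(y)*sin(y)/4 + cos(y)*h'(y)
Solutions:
 h(y) = C1*cos(y)^(1/4)


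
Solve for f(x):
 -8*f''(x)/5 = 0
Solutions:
 f(x) = C1 + C2*x


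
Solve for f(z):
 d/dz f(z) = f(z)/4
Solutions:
 f(z) = C1*exp(z/4)


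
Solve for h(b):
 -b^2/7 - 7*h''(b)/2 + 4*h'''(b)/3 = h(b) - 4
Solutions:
 h(b) = C1*exp(b*(-(8*sqrt(2634) + 535)^(1/3) - 49/(8*sqrt(2634) + 535)^(1/3) + 14)/16)*sin(sqrt(3)*b*(-(8*sqrt(2634) + 535)^(1/3) + 49/(8*sqrt(2634) + 535)^(1/3))/16) + C2*exp(b*(-(8*sqrt(2634) + 535)^(1/3) - 49/(8*sqrt(2634) + 535)^(1/3) + 14)/16)*cos(sqrt(3)*b*(-(8*sqrt(2634) + 535)^(1/3) + 49/(8*sqrt(2634) + 535)^(1/3))/16) + C3*exp(b*(49/(8*sqrt(2634) + 535)^(1/3) + 7 + (8*sqrt(2634) + 535)^(1/3))/8) - b^2/7 + 5


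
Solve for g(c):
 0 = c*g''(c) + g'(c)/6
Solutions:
 g(c) = C1 + C2*c^(5/6)


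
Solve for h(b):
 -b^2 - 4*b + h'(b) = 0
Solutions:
 h(b) = C1 + b^3/3 + 2*b^2


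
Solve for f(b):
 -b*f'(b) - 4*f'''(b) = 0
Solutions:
 f(b) = C1 + Integral(C2*airyai(-2^(1/3)*b/2) + C3*airybi(-2^(1/3)*b/2), b)


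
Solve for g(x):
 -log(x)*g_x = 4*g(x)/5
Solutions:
 g(x) = C1*exp(-4*li(x)/5)


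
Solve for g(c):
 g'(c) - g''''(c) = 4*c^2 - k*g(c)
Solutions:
 g(c) = C1*exp(c*Piecewise((-sqrt(-(-1)^(1/3))/2 - sqrt(-2/sqrt(-(-1)^(1/3)) + (-1)^(1/3))/2, Eq(k, 0)), (-sqrt(-2*k/(3*(sqrt(k^3/27 + 1/256) + 1/16)^(1/3)) + 2*(sqrt(k^3/27 + 1/256) + 1/16)^(1/3))/2 - sqrt(2*k/(3*(sqrt(k^3/27 + 1/256) + 1/16)^(1/3)) - 2*(sqrt(k^3/27 + 1/256) + 1/16)^(1/3) - 2/sqrt(-2*k/(3*(sqrt(k^3/27 + 1/256) + 1/16)^(1/3)) + 2*(sqrt(k^3/27 + 1/256) + 1/16)^(1/3)))/2, True))) + C2*exp(c*Piecewise((sqrt(-(-1)^(1/3))/2 + sqrt((-1)^(1/3) + 2/sqrt(-(-1)^(1/3)))/2, Eq(k, 0)), (sqrt(-2*k/(3*(sqrt(k^3/27 + 1/256) + 1/16)^(1/3)) + 2*(sqrt(k^3/27 + 1/256) + 1/16)^(1/3))/2 + sqrt(2*k/(3*(sqrt(k^3/27 + 1/256) + 1/16)^(1/3)) - 2*(sqrt(k^3/27 + 1/256) + 1/16)^(1/3) + 2/sqrt(-2*k/(3*(sqrt(k^3/27 + 1/256) + 1/16)^(1/3)) + 2*(sqrt(k^3/27 + 1/256) + 1/16)^(1/3)))/2, True))) + C3*exp(c*Piecewise((-sqrt((-1)^(1/3) + 2/sqrt(-(-1)^(1/3)))/2 + sqrt(-(-1)^(1/3))/2, Eq(k, 0)), (sqrt(-2*k/(3*(sqrt(k^3/27 + 1/256) + 1/16)^(1/3)) + 2*(sqrt(k^3/27 + 1/256) + 1/16)^(1/3))/2 - sqrt(2*k/(3*(sqrt(k^3/27 + 1/256) + 1/16)^(1/3)) - 2*(sqrt(k^3/27 + 1/256) + 1/16)^(1/3) + 2/sqrt(-2*k/(3*(sqrt(k^3/27 + 1/256) + 1/16)^(1/3)) + 2*(sqrt(k^3/27 + 1/256) + 1/16)^(1/3)))/2, True))) + C4*exp(c*Piecewise((sqrt(-2/sqrt(-(-1)^(1/3)) + (-1)^(1/3))/2 - sqrt(-(-1)^(1/3))/2, Eq(k, 0)), (-sqrt(-2*k/(3*(sqrt(k^3/27 + 1/256) + 1/16)^(1/3)) + 2*(sqrt(k^3/27 + 1/256) + 1/16)^(1/3))/2 + sqrt(2*k/(3*(sqrt(k^3/27 + 1/256) + 1/16)^(1/3)) - 2*(sqrt(k^3/27 + 1/256) + 1/16)^(1/3) - 2/sqrt(-2*k/(3*(sqrt(k^3/27 + 1/256) + 1/16)^(1/3)) + 2*(sqrt(k^3/27 + 1/256) + 1/16)^(1/3)))/2, True))) + 4*c^2/k - 8*c/k^2 + 8/k^3


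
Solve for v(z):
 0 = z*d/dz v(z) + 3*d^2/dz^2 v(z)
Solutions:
 v(z) = C1 + C2*erf(sqrt(6)*z/6)


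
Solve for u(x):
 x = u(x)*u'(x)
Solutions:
 u(x) = -sqrt(C1 + x^2)
 u(x) = sqrt(C1 + x^2)


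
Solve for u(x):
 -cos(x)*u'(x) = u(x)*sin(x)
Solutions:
 u(x) = C1*cos(x)


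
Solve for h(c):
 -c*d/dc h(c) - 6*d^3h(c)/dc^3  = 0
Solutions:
 h(c) = C1 + Integral(C2*airyai(-6^(2/3)*c/6) + C3*airybi(-6^(2/3)*c/6), c)


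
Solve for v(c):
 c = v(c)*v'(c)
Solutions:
 v(c) = -sqrt(C1 + c^2)
 v(c) = sqrt(C1 + c^2)


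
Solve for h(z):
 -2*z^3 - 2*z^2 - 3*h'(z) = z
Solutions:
 h(z) = C1 - z^4/6 - 2*z^3/9 - z^2/6


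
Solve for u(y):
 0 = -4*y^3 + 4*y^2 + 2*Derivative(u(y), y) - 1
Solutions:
 u(y) = C1 + y^4/2 - 2*y^3/3 + y/2


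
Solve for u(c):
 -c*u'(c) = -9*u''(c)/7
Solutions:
 u(c) = C1 + C2*erfi(sqrt(14)*c/6)


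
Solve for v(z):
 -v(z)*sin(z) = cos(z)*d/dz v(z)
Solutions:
 v(z) = C1*cos(z)


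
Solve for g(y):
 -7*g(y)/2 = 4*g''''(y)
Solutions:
 g(y) = (C1*sin(2^(3/4)*7^(1/4)*y/4) + C2*cos(2^(3/4)*7^(1/4)*y/4))*exp(-2^(3/4)*7^(1/4)*y/4) + (C3*sin(2^(3/4)*7^(1/4)*y/4) + C4*cos(2^(3/4)*7^(1/4)*y/4))*exp(2^(3/4)*7^(1/4)*y/4)


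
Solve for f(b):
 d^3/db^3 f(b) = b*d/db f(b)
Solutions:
 f(b) = C1 + Integral(C2*airyai(b) + C3*airybi(b), b)


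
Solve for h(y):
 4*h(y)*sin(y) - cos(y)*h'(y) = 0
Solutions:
 h(y) = C1/cos(y)^4


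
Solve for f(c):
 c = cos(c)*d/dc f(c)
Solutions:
 f(c) = C1 + Integral(c/cos(c), c)


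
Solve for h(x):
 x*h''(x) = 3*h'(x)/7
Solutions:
 h(x) = C1 + C2*x^(10/7)


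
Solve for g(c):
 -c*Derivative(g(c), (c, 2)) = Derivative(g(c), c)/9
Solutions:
 g(c) = C1 + C2*c^(8/9)


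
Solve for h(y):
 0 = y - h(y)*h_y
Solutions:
 h(y) = -sqrt(C1 + y^2)
 h(y) = sqrt(C1 + y^2)


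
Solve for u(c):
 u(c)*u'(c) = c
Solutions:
 u(c) = -sqrt(C1 + c^2)
 u(c) = sqrt(C1 + c^2)


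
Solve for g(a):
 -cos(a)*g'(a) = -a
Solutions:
 g(a) = C1 + Integral(a/cos(a), a)


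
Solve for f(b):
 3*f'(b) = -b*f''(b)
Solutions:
 f(b) = C1 + C2/b^2


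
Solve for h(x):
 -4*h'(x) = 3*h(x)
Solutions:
 h(x) = C1*exp(-3*x/4)


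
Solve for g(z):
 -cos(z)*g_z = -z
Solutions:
 g(z) = C1 + Integral(z/cos(z), z)


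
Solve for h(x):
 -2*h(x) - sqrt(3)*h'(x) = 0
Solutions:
 h(x) = C1*exp(-2*sqrt(3)*x/3)


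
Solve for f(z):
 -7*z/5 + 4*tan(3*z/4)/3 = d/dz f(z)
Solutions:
 f(z) = C1 - 7*z^2/10 - 16*log(cos(3*z/4))/9


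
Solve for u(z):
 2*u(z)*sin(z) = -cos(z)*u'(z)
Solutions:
 u(z) = C1*cos(z)^2


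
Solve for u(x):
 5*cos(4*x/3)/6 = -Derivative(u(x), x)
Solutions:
 u(x) = C1 - 5*sin(4*x/3)/8


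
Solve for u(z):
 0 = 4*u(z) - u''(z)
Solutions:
 u(z) = C1*exp(-2*z) + C2*exp(2*z)


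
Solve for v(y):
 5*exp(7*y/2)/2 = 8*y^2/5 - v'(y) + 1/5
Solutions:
 v(y) = C1 + 8*y^3/15 + y/5 - 5*exp(7*y/2)/7


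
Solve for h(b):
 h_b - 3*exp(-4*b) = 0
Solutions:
 h(b) = C1 - 3*exp(-4*b)/4


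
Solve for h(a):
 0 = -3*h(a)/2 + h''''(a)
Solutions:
 h(a) = C1*exp(-2^(3/4)*3^(1/4)*a/2) + C2*exp(2^(3/4)*3^(1/4)*a/2) + C3*sin(2^(3/4)*3^(1/4)*a/2) + C4*cos(2^(3/4)*3^(1/4)*a/2)


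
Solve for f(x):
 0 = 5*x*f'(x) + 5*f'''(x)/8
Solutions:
 f(x) = C1 + Integral(C2*airyai(-2*x) + C3*airybi(-2*x), x)


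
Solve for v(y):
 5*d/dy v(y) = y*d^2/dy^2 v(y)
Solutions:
 v(y) = C1 + C2*y^6


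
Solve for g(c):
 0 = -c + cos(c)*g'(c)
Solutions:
 g(c) = C1 + Integral(c/cos(c), c)


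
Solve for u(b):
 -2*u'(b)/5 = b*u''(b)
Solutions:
 u(b) = C1 + C2*b^(3/5)


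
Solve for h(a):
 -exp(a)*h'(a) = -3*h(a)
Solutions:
 h(a) = C1*exp(-3*exp(-a))


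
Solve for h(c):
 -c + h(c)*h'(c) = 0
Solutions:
 h(c) = -sqrt(C1 + c^2)
 h(c) = sqrt(C1 + c^2)


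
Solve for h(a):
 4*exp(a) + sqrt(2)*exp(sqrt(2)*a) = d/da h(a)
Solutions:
 h(a) = C1 + 4*exp(a) + exp(sqrt(2)*a)


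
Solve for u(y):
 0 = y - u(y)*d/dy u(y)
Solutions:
 u(y) = -sqrt(C1 + y^2)
 u(y) = sqrt(C1 + y^2)


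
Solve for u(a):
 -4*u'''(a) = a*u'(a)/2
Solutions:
 u(a) = C1 + Integral(C2*airyai(-a/2) + C3*airybi(-a/2), a)


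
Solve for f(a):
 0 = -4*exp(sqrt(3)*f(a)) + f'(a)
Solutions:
 f(a) = sqrt(3)*(2*log(-1/(C1 + 4*a)) - log(3))/6


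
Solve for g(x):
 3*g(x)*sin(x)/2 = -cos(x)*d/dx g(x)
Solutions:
 g(x) = C1*cos(x)^(3/2)


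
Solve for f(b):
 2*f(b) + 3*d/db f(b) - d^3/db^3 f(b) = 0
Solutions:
 f(b) = C3*exp(2*b) + (C1 + C2*b)*exp(-b)


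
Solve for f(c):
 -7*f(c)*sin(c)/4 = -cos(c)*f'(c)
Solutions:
 f(c) = C1/cos(c)^(7/4)


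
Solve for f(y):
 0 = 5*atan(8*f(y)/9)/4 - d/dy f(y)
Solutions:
 Integral(1/atan(8*_y/9), (_y, f(y))) = C1 + 5*y/4


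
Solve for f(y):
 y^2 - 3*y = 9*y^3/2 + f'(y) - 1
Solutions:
 f(y) = C1 - 9*y^4/8 + y^3/3 - 3*y^2/2 + y


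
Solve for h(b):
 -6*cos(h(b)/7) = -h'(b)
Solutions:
 -6*b - 7*log(sin(h(b)/7) - 1)/2 + 7*log(sin(h(b)/7) + 1)/2 = C1


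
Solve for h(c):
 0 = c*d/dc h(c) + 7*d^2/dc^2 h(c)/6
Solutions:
 h(c) = C1 + C2*erf(sqrt(21)*c/7)


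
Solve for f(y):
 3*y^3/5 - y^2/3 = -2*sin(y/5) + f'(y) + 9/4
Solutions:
 f(y) = C1 + 3*y^4/20 - y^3/9 - 9*y/4 - 10*cos(y/5)


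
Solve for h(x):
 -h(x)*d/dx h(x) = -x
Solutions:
 h(x) = -sqrt(C1 + x^2)
 h(x) = sqrt(C1 + x^2)


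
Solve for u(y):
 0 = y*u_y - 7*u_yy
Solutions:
 u(y) = C1 + C2*erfi(sqrt(14)*y/14)


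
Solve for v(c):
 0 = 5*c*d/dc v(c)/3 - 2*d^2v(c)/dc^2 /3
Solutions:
 v(c) = C1 + C2*erfi(sqrt(5)*c/2)


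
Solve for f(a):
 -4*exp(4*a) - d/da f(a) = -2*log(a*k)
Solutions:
 f(a) = C1 + 2*a*log(a*k) - 2*a - exp(4*a)


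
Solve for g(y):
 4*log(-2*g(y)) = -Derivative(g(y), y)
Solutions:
 Integral(1/(log(-_y) + log(2)), (_y, g(y)))/4 = C1 - y


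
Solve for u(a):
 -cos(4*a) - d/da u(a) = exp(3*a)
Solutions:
 u(a) = C1 - exp(3*a)/3 - sin(4*a)/4


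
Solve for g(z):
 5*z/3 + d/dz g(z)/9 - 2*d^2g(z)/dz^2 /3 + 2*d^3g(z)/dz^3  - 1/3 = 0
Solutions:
 g(z) = C1 - 15*z^2/2 - 87*z + (C2*sin(z/6) + C3*cos(z/6))*exp(z/6)


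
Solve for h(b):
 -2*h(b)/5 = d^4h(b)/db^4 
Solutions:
 h(b) = (C1*sin(10^(3/4)*b/10) + C2*cos(10^(3/4)*b/10))*exp(-10^(3/4)*b/10) + (C3*sin(10^(3/4)*b/10) + C4*cos(10^(3/4)*b/10))*exp(10^(3/4)*b/10)


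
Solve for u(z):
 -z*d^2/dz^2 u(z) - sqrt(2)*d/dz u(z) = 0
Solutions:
 u(z) = C1 + C2*z^(1 - sqrt(2))


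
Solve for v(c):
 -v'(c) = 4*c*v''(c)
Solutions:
 v(c) = C1 + C2*c^(3/4)


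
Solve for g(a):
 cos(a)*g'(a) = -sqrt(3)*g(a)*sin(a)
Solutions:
 g(a) = C1*cos(a)^(sqrt(3))


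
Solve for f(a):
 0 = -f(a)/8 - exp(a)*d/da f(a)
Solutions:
 f(a) = C1*exp(exp(-a)/8)


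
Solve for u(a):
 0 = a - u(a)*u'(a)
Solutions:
 u(a) = -sqrt(C1 + a^2)
 u(a) = sqrt(C1 + a^2)


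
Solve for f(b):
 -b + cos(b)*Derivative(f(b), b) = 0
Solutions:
 f(b) = C1 + Integral(b/cos(b), b)


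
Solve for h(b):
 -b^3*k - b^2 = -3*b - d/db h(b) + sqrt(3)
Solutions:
 h(b) = C1 + b^4*k/4 + b^3/3 - 3*b^2/2 + sqrt(3)*b


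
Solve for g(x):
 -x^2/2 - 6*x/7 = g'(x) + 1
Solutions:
 g(x) = C1 - x^3/6 - 3*x^2/7 - x


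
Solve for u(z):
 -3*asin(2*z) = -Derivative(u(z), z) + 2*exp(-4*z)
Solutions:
 u(z) = C1 + 3*z*asin(2*z) + 3*sqrt(1 - 4*z^2)/2 - exp(-4*z)/2


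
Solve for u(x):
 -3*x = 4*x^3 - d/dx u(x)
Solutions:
 u(x) = C1 + x^4 + 3*x^2/2


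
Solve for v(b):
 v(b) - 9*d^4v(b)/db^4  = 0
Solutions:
 v(b) = C1*exp(-sqrt(3)*b/3) + C2*exp(sqrt(3)*b/3) + C3*sin(sqrt(3)*b/3) + C4*cos(sqrt(3)*b/3)


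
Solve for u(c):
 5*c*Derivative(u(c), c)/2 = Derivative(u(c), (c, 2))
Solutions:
 u(c) = C1 + C2*erfi(sqrt(5)*c/2)


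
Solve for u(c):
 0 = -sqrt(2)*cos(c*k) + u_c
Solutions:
 u(c) = C1 + sqrt(2)*sin(c*k)/k


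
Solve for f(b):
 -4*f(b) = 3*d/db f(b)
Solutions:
 f(b) = C1*exp(-4*b/3)


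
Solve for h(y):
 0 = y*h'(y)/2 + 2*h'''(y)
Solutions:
 h(y) = C1 + Integral(C2*airyai(-2^(1/3)*y/2) + C3*airybi(-2^(1/3)*y/2), y)


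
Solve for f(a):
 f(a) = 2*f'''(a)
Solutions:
 f(a) = C3*exp(2^(2/3)*a/2) + (C1*sin(2^(2/3)*sqrt(3)*a/4) + C2*cos(2^(2/3)*sqrt(3)*a/4))*exp(-2^(2/3)*a/4)


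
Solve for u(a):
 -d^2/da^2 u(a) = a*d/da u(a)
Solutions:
 u(a) = C1 + C2*erf(sqrt(2)*a/2)


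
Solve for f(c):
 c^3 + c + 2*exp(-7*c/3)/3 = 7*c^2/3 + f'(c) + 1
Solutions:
 f(c) = C1 + c^4/4 - 7*c^3/9 + c^2/2 - c - 2*exp(-7*c/3)/7


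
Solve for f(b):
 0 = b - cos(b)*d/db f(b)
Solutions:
 f(b) = C1 + Integral(b/cos(b), b)


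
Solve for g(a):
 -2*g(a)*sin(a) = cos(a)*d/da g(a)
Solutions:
 g(a) = C1*cos(a)^2


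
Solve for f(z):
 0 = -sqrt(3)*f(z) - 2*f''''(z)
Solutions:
 f(z) = (C1*sin(2^(1/4)*3^(1/8)*z/2) + C2*cos(2^(1/4)*3^(1/8)*z/2))*exp(-2^(1/4)*3^(1/8)*z/2) + (C3*sin(2^(1/4)*3^(1/8)*z/2) + C4*cos(2^(1/4)*3^(1/8)*z/2))*exp(2^(1/4)*3^(1/8)*z/2)


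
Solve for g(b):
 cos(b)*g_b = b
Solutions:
 g(b) = C1 + Integral(b/cos(b), b)


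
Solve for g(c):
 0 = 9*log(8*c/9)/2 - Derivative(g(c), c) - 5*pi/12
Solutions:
 g(c) = C1 + 9*c*log(c)/2 - 9*c*log(3) - 9*c/2 - 5*pi*c/12 + 27*c*log(2)/2


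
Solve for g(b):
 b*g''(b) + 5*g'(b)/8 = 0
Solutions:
 g(b) = C1 + C2*b^(3/8)


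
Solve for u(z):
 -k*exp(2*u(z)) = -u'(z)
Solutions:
 u(z) = log(-sqrt(-1/(C1 + k*z))) - log(2)/2
 u(z) = log(-1/(C1 + k*z))/2 - log(2)/2


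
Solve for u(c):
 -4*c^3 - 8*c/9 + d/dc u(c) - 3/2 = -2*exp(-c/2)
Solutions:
 u(c) = C1 + c^4 + 4*c^2/9 + 3*c/2 + 4*exp(-c/2)


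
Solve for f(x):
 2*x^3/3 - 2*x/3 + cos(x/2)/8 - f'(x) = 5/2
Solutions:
 f(x) = C1 + x^4/6 - x^2/3 - 5*x/2 + sin(x/2)/4


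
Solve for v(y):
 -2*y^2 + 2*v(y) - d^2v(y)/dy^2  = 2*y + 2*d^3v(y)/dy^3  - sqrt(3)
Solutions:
 v(y) = C1*exp(-y*((6*sqrt(318) + 107)^(-1/3) + 2 + (6*sqrt(318) + 107)^(1/3))/12)*sin(sqrt(3)*y*(-(6*sqrt(318) + 107)^(1/3) + (6*sqrt(318) + 107)^(-1/3))/12) + C2*exp(-y*((6*sqrt(318) + 107)^(-1/3) + 2 + (6*sqrt(318) + 107)^(1/3))/12)*cos(sqrt(3)*y*(-(6*sqrt(318) + 107)^(1/3) + (6*sqrt(318) + 107)^(-1/3))/12) + C3*exp(y*(-1 + (6*sqrt(318) + 107)^(-1/3) + (6*sqrt(318) + 107)^(1/3))/6) + y^2 + y - sqrt(3)/2 + 1


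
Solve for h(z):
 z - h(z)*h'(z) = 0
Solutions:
 h(z) = -sqrt(C1 + z^2)
 h(z) = sqrt(C1 + z^2)


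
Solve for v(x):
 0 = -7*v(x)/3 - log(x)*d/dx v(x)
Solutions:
 v(x) = C1*exp(-7*li(x)/3)


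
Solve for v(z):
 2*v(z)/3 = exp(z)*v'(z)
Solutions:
 v(z) = C1*exp(-2*exp(-z)/3)


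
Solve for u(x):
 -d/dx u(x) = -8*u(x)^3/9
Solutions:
 u(x) = -3*sqrt(2)*sqrt(-1/(C1 + 8*x))/2
 u(x) = 3*sqrt(2)*sqrt(-1/(C1 + 8*x))/2


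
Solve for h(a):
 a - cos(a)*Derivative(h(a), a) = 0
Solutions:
 h(a) = C1 + Integral(a/cos(a), a)


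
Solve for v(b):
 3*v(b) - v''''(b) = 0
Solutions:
 v(b) = C1*exp(-3^(1/4)*b) + C2*exp(3^(1/4)*b) + C3*sin(3^(1/4)*b) + C4*cos(3^(1/4)*b)


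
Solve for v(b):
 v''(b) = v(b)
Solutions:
 v(b) = C1*exp(-b) + C2*exp(b)


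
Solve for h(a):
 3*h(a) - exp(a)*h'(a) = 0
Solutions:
 h(a) = C1*exp(-3*exp(-a))


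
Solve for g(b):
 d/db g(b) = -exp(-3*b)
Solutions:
 g(b) = C1 + exp(-3*b)/3


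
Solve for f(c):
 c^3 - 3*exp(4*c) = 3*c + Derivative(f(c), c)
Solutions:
 f(c) = C1 + c^4/4 - 3*c^2/2 - 3*exp(4*c)/4


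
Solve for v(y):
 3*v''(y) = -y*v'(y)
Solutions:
 v(y) = C1 + C2*erf(sqrt(6)*y/6)


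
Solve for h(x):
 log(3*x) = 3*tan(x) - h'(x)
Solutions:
 h(x) = C1 - x*log(x) - x*log(3) + x - 3*log(cos(x))


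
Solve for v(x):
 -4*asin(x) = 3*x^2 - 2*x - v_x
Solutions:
 v(x) = C1 + x^3 - x^2 + 4*x*asin(x) + 4*sqrt(1 - x^2)


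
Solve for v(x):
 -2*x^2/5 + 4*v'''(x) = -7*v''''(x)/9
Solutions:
 v(x) = C1 + C2*x + C3*x^2 + C4*exp(-36*x/7) + x^5/600 - 7*x^4/4320 + 49*x^3/38880


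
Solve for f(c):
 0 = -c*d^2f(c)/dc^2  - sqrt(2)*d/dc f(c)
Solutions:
 f(c) = C1 + C2*c^(1 - sqrt(2))


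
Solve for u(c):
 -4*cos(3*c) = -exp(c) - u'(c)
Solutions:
 u(c) = C1 - exp(c) + 4*sin(3*c)/3


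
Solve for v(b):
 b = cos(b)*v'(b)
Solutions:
 v(b) = C1 + Integral(b/cos(b), b)


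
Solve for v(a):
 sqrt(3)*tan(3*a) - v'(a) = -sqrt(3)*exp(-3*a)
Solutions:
 v(a) = C1 + sqrt(3)*log(tan(3*a)^2 + 1)/6 - sqrt(3)*exp(-3*a)/3


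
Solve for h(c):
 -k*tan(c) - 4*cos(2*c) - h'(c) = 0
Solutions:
 h(c) = C1 + k*log(cos(c)) - 2*sin(2*c)


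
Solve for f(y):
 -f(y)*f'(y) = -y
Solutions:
 f(y) = -sqrt(C1 + y^2)
 f(y) = sqrt(C1 + y^2)


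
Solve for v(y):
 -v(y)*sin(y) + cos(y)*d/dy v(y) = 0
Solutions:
 v(y) = C1/cos(y)


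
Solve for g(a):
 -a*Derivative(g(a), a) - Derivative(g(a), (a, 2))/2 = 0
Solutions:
 g(a) = C1 + C2*erf(a)


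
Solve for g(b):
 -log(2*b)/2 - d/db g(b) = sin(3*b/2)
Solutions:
 g(b) = C1 - b*log(b)/2 - b*log(2)/2 + b/2 + 2*cos(3*b/2)/3


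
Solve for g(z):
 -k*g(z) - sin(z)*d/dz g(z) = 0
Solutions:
 g(z) = C1*exp(k*(-log(cos(z) - 1) + log(cos(z) + 1))/2)


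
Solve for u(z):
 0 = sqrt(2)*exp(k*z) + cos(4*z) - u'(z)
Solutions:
 u(z) = C1 + sin(4*z)/4 + sqrt(2)*exp(k*z)/k


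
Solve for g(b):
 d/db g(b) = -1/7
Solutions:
 g(b) = C1 - b/7


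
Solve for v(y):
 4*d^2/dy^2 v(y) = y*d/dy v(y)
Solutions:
 v(y) = C1 + C2*erfi(sqrt(2)*y/4)


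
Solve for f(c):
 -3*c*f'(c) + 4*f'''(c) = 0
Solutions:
 f(c) = C1 + Integral(C2*airyai(6^(1/3)*c/2) + C3*airybi(6^(1/3)*c/2), c)


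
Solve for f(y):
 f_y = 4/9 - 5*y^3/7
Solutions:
 f(y) = C1 - 5*y^4/28 + 4*y/9


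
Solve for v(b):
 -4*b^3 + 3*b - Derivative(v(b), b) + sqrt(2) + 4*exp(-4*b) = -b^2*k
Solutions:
 v(b) = C1 - b^4 + b^3*k/3 + 3*b^2/2 + sqrt(2)*b - exp(-4*b)


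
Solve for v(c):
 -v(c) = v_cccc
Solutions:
 v(c) = (C1*sin(sqrt(2)*c/2) + C2*cos(sqrt(2)*c/2))*exp(-sqrt(2)*c/2) + (C3*sin(sqrt(2)*c/2) + C4*cos(sqrt(2)*c/2))*exp(sqrt(2)*c/2)


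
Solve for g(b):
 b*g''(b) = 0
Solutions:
 g(b) = C1 + C2*b


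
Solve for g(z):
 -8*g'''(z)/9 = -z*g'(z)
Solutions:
 g(z) = C1 + Integral(C2*airyai(3^(2/3)*z/2) + C3*airybi(3^(2/3)*z/2), z)


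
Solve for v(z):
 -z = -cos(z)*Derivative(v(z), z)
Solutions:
 v(z) = C1 + Integral(z/cos(z), z)


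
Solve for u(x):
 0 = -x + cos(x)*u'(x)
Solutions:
 u(x) = C1 + Integral(x/cos(x), x)


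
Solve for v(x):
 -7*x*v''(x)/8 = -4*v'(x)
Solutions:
 v(x) = C1 + C2*x^(39/7)


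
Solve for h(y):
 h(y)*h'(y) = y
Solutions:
 h(y) = -sqrt(C1 + y^2)
 h(y) = sqrt(C1 + y^2)


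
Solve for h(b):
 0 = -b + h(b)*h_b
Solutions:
 h(b) = -sqrt(C1 + b^2)
 h(b) = sqrt(C1 + b^2)


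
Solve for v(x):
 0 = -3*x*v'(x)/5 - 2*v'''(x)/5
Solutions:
 v(x) = C1 + Integral(C2*airyai(-2^(2/3)*3^(1/3)*x/2) + C3*airybi(-2^(2/3)*3^(1/3)*x/2), x)


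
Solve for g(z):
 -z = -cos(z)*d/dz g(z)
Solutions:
 g(z) = C1 + Integral(z/cos(z), z)


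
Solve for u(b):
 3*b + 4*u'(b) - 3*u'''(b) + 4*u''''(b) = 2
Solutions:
 u(b) = C1 + C2*exp(b*((8*sqrt(15) + 31)^(-1/3) + 2 + (8*sqrt(15) + 31)^(1/3))/8)*sin(sqrt(3)*b*(-(8*sqrt(15) + 31)^(1/3) + (8*sqrt(15) + 31)^(-1/3))/8) + C3*exp(b*((8*sqrt(15) + 31)^(-1/3) + 2 + (8*sqrt(15) + 31)^(1/3))/8)*cos(sqrt(3)*b*(-(8*sqrt(15) + 31)^(1/3) + (8*sqrt(15) + 31)^(-1/3))/8) + C4*exp(b*(-(8*sqrt(15) + 31)^(1/3) - 1/(8*sqrt(15) + 31)^(1/3) + 1)/4) - 3*b^2/8 + b/2


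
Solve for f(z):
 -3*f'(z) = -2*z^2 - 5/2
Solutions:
 f(z) = C1 + 2*z^3/9 + 5*z/6


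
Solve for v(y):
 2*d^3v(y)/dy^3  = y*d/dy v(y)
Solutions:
 v(y) = C1 + Integral(C2*airyai(2^(2/3)*y/2) + C3*airybi(2^(2/3)*y/2), y)


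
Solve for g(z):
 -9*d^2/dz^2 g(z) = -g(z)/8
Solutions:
 g(z) = C1*exp(-sqrt(2)*z/12) + C2*exp(sqrt(2)*z/12)


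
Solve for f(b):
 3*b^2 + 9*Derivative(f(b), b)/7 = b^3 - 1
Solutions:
 f(b) = C1 + 7*b^4/36 - 7*b^3/9 - 7*b/9


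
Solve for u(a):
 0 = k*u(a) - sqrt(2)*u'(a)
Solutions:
 u(a) = C1*exp(sqrt(2)*a*k/2)


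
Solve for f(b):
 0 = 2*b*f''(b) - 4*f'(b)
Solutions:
 f(b) = C1 + C2*b^3


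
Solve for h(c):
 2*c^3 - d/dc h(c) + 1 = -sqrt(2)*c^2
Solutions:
 h(c) = C1 + c^4/2 + sqrt(2)*c^3/3 + c


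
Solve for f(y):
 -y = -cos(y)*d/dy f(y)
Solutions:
 f(y) = C1 + Integral(y/cos(y), y)


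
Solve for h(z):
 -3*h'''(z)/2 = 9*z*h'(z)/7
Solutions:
 h(z) = C1 + Integral(C2*airyai(-6^(1/3)*7^(2/3)*z/7) + C3*airybi(-6^(1/3)*7^(2/3)*z/7), z)


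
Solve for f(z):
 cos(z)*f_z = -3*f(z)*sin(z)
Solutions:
 f(z) = C1*cos(z)^3


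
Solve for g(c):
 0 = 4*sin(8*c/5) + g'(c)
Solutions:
 g(c) = C1 + 5*cos(8*c/5)/2


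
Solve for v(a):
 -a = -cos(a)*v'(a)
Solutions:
 v(a) = C1 + Integral(a/cos(a), a)


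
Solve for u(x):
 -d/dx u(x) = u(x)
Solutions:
 u(x) = C1*exp(-x)


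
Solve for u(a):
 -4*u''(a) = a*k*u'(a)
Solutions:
 u(a) = Piecewise((-sqrt(2)*sqrt(pi)*C1*erf(sqrt(2)*a*sqrt(k)/4)/sqrt(k) - C2, (k > 0) | (k < 0)), (-C1*a - C2, True))


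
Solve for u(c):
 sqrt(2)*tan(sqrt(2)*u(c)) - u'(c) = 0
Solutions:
 u(c) = sqrt(2)*(pi - asin(C1*exp(2*c)))/2
 u(c) = sqrt(2)*asin(C1*exp(2*c))/2


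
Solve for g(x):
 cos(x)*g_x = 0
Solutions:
 g(x) = C1


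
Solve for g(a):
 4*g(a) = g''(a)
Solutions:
 g(a) = C1*exp(-2*a) + C2*exp(2*a)


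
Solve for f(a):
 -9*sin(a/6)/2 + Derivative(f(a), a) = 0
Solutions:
 f(a) = C1 - 27*cos(a/6)


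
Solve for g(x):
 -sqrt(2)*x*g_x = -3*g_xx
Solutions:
 g(x) = C1 + C2*erfi(2^(3/4)*sqrt(3)*x/6)


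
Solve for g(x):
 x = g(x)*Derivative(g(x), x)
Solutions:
 g(x) = -sqrt(C1 + x^2)
 g(x) = sqrt(C1 + x^2)


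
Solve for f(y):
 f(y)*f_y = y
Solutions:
 f(y) = -sqrt(C1 + y^2)
 f(y) = sqrt(C1 + y^2)


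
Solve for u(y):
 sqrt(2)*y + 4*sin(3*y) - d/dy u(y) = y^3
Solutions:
 u(y) = C1 - y^4/4 + sqrt(2)*y^2/2 - 4*cos(3*y)/3


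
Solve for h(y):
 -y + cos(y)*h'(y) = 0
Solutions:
 h(y) = C1 + Integral(y/cos(y), y)


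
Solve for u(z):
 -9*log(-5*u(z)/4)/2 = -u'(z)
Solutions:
 -2*Integral(1/(log(-_y) - 2*log(2) + log(5)), (_y, u(z)))/9 = C1 - z


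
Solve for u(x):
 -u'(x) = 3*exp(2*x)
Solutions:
 u(x) = C1 - 3*exp(2*x)/2


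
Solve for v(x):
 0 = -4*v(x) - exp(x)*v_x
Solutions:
 v(x) = C1*exp(4*exp(-x))


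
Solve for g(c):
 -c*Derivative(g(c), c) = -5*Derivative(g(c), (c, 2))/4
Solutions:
 g(c) = C1 + C2*erfi(sqrt(10)*c/5)


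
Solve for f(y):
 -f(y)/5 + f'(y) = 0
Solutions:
 f(y) = C1*exp(y/5)


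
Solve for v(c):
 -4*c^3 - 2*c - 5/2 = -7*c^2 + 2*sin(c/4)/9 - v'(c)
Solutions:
 v(c) = C1 + c^4 - 7*c^3/3 + c^2 + 5*c/2 - 8*cos(c/4)/9


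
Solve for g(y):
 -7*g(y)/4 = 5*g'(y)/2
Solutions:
 g(y) = C1*exp(-7*y/10)


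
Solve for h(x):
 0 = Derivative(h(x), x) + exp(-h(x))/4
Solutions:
 h(x) = log(C1 - x/4)


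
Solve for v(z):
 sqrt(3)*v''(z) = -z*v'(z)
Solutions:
 v(z) = C1 + C2*erf(sqrt(2)*3^(3/4)*z/6)


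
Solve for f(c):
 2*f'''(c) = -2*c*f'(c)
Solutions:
 f(c) = C1 + Integral(C2*airyai(-c) + C3*airybi(-c), c)


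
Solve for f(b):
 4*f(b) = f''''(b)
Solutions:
 f(b) = C1*exp(-sqrt(2)*b) + C2*exp(sqrt(2)*b) + C3*sin(sqrt(2)*b) + C4*cos(sqrt(2)*b)


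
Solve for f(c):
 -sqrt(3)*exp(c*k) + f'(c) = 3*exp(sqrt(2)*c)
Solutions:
 f(c) = C1 + 3*sqrt(2)*exp(sqrt(2)*c)/2 + sqrt(3)*exp(c*k)/k


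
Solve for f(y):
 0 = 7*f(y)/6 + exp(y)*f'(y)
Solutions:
 f(y) = C1*exp(7*exp(-y)/6)


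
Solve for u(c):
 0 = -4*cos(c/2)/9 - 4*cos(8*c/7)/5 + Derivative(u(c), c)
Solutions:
 u(c) = C1 + 8*sin(c/2)/9 + 7*sin(8*c/7)/10


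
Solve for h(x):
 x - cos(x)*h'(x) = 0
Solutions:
 h(x) = C1 + Integral(x/cos(x), x)


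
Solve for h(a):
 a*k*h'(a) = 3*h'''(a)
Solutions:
 h(a) = C1 + Integral(C2*airyai(3^(2/3)*a*k^(1/3)/3) + C3*airybi(3^(2/3)*a*k^(1/3)/3), a)


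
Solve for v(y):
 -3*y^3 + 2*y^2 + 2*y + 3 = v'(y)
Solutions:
 v(y) = C1 - 3*y^4/4 + 2*y^3/3 + y^2 + 3*y


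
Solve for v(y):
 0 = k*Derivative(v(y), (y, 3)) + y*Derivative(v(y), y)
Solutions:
 v(y) = C1 + Integral(C2*airyai(y*(-1/k)^(1/3)) + C3*airybi(y*(-1/k)^(1/3)), y)


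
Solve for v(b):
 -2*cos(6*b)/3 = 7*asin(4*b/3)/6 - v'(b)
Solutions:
 v(b) = C1 + 7*b*asin(4*b/3)/6 + 7*sqrt(9 - 16*b^2)/24 + sin(6*b)/9


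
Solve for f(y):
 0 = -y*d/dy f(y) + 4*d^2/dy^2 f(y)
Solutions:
 f(y) = C1 + C2*erfi(sqrt(2)*y/4)


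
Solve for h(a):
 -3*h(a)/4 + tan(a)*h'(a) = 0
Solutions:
 h(a) = C1*sin(a)^(3/4)


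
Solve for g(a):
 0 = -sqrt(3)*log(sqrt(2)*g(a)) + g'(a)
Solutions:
 -2*sqrt(3)*Integral(1/(2*log(_y) + log(2)), (_y, g(a)))/3 = C1 - a


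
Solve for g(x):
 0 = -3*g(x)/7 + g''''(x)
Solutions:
 g(x) = C1*exp(-3^(1/4)*7^(3/4)*x/7) + C2*exp(3^(1/4)*7^(3/4)*x/7) + C3*sin(3^(1/4)*7^(3/4)*x/7) + C4*cos(3^(1/4)*7^(3/4)*x/7)


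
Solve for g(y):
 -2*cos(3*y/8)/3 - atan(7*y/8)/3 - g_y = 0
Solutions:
 g(y) = C1 - y*atan(7*y/8)/3 + 4*log(49*y^2 + 64)/21 - 16*sin(3*y/8)/9


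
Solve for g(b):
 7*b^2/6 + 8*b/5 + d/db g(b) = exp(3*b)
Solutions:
 g(b) = C1 - 7*b^3/18 - 4*b^2/5 + exp(3*b)/3


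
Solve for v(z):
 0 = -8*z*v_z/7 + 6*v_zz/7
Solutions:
 v(z) = C1 + C2*erfi(sqrt(6)*z/3)


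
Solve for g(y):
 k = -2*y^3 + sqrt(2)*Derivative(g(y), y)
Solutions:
 g(y) = C1 + sqrt(2)*k*y/2 + sqrt(2)*y^4/4


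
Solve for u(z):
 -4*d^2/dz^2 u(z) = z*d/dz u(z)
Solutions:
 u(z) = C1 + C2*erf(sqrt(2)*z/4)


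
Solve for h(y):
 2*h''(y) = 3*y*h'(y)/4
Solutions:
 h(y) = C1 + C2*erfi(sqrt(3)*y/4)


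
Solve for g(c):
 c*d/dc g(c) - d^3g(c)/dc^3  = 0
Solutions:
 g(c) = C1 + Integral(C2*airyai(c) + C3*airybi(c), c)


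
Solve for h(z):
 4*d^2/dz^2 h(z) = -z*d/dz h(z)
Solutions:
 h(z) = C1 + C2*erf(sqrt(2)*z/4)


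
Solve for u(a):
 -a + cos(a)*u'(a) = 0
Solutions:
 u(a) = C1 + Integral(a/cos(a), a)


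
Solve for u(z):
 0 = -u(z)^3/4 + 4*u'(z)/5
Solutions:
 u(z) = -2*sqrt(2)*sqrt(-1/(C1 + 5*z))
 u(z) = 2*sqrt(2)*sqrt(-1/(C1 + 5*z))


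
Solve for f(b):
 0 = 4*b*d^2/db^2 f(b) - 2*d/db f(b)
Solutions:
 f(b) = C1 + C2*b^(3/2)


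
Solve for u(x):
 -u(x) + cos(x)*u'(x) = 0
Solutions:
 u(x) = C1*sqrt(sin(x) + 1)/sqrt(sin(x) - 1)


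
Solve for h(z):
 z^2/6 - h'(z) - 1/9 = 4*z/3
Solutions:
 h(z) = C1 + z^3/18 - 2*z^2/3 - z/9


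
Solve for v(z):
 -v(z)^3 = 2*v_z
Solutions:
 v(z) = -sqrt(-1/(C1 - z))
 v(z) = sqrt(-1/(C1 - z))


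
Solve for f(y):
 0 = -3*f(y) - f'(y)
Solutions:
 f(y) = C1*exp(-3*y)


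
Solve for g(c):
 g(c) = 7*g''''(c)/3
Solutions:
 g(c) = C1*exp(-3^(1/4)*7^(3/4)*c/7) + C2*exp(3^(1/4)*7^(3/4)*c/7) + C3*sin(3^(1/4)*7^(3/4)*c/7) + C4*cos(3^(1/4)*7^(3/4)*c/7)


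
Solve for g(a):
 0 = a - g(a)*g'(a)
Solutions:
 g(a) = -sqrt(C1 + a^2)
 g(a) = sqrt(C1 + a^2)


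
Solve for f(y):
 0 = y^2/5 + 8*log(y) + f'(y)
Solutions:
 f(y) = C1 - y^3/15 - 8*y*log(y) + 8*y


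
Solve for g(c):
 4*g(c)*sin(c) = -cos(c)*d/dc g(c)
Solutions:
 g(c) = C1*cos(c)^4


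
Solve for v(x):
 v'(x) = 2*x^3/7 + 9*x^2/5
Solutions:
 v(x) = C1 + x^4/14 + 3*x^3/5


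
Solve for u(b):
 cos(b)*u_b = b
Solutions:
 u(b) = C1 + Integral(b/cos(b), b)


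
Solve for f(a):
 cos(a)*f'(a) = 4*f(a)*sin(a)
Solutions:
 f(a) = C1/cos(a)^4


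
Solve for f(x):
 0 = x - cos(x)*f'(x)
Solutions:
 f(x) = C1 + Integral(x/cos(x), x)
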